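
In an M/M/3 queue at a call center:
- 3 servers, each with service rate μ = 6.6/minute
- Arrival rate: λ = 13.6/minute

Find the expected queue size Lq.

Traffic intensity: ρ = λ/(cμ) = 13.6/(3×6.6) = 0.6869
Since ρ = 0.6869 < 1, system is stable.
Offered load a = λ/μ = cρ = 13.6/6.6 = 2.0606
P₀ = [ Σₙ₌₀^2 aⁿ/n! + a^3/(3!(1-ρ)) ]⁻¹
Σ = a^0/0! + a^1/1! + a^2/2! = 1.00000 + 2.06061 + 2.12305 = 5.1837
a^3/(3!(1-ρ)) = 8.7495/(6 × 0.31313) = 4.6570
P₀ = 1/(5.1837 + 4.6570) = 0.1016
Lq = P₀·a^3·ρ / (3!(1-ρ)²) = 0.10162 × 8.7495 × 0.68687 / (6 × 0.098051) = 1.0381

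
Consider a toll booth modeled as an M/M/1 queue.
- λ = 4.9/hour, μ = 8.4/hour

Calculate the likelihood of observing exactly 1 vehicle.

ρ = λ/μ = 4.9/8.4 = 0.5833
P(n) = (1-ρ)ρⁿ
P(1) = (1-0.5833) × 0.5833^1
P(1) = 0.4167 × 0.5833
P(1) = 0.2431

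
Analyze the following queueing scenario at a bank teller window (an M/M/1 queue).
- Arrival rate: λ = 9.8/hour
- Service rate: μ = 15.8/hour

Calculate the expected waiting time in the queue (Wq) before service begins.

First, compute utilization: ρ = λ/μ = 9.8/15.8 = 0.6203
For M/M/1: Wq = λ/(μ(μ-λ))
Wq = 9.8/(15.8 × (15.8-9.8))
Wq = 9.8/(15.8 × 6.00)
Wq = 0.1034 hours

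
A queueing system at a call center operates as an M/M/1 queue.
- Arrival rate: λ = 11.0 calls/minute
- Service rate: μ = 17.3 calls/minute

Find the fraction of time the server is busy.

Server utilization: ρ = λ/μ
ρ = 11.0/17.3 = 0.6358
The server is busy 63.58% of the time.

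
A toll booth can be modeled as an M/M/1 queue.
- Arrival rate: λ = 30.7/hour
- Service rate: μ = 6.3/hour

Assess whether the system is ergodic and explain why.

Stability requires ρ = λ/(cμ) < 1
ρ = 30.7/(1 × 6.3) = 30.7/6.30 = 4.8730
Since 4.8730 ≥ 1, the system is UNSTABLE.
Queue grows without bound. Need μ > λ = 30.7.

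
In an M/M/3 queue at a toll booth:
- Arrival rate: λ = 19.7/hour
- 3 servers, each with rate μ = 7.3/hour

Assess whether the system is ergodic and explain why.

Stability requires ρ = λ/(cμ) < 1
ρ = 19.7/(3 × 7.3) = 19.7/21.90 = 0.8995
Since 0.8995 < 1, the system is STABLE.
The servers are busy 89.95% of the time.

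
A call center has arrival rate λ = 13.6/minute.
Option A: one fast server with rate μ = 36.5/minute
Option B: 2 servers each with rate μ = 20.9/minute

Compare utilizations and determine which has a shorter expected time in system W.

Option A: single server μ = 36.5 (M/M/1)
  ρ_A = 13.6/36.5 = 0.3726
  W_A = 1/(μ-λ) = 1/(36.5-13.6) = 1/22.90 = 0.04367

Option B: 2 servers μ = 20.9 (M/M/2)
  ρ_B = λ/(cμ) = 13.6/(2×20.9) = 0.3254
  Offered load a = λ/μ = cρ = 13.6/20.9 = 0.6507
  P₀ = [ Σₙ₌₀^1 aⁿ/n! + a^2/(2!(1-ρ)) ]⁻¹
  Σ = a^0/0! + a^1/1! = 1.0000 + 0.6507 = 1.6507
  a^2/(2!(1-ρ)) = 0.4234/(2 × 0.6746) = 0.3138
  P₀ = 1/(1.6507 + 0.3138) = 0.5090
  Lq = P₀·a^2·ρ / (2!(1-ρ)²) = 0.50903 × 0.42343 × 0.32536 / (2 × 0.45514) = 0.07704
  Wq_B = Lq/λ = 0.07704/13.6 = 0.005665
  W_B = Wq_B + 1/μ = 0.005665 + 0.04785 = 0.05351

Since W_A = 0.04367 < W_B = 0.05351, Option A (single fast server) has the shorter time in system.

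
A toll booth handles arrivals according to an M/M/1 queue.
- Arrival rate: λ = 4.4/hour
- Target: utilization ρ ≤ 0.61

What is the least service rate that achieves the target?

ρ = λ/μ, so μ = λ/ρ
μ ≥ 4.4/0.61 = 7.2131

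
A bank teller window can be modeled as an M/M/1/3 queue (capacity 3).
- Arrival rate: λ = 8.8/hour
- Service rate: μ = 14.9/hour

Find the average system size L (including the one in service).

ρ = λ/μ = 8.8/14.9 = 0.5906
P₀ = (1-ρ)/(1-ρ^(K+1)) = (1-0.5906)/(1-0.5906^4) = 0.4094/0.8783 = 0.4661
P_K = P₀×ρ^K = 0.4661 × 0.5906^3 = 0.4661 × 0.2060 = 0.09602
L = ρ[1 - (K+1)ρ^K + Kρ^(K+1)] / [(1-ρ)(1-ρ^(K+1))]
L = 0.5906 × (1 - 4×0.20601 + 3×0.12167) / ((1 - 0.5906) × (1 - 0.12167)) = 0.8885 transactions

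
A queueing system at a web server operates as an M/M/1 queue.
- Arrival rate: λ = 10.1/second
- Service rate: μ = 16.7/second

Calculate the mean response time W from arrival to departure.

First, compute utilization: ρ = λ/μ = 10.1/16.7 = 0.6048
For M/M/1: W = 1/(μ-λ)
W = 1/(16.7-10.1) = 1/6.60
W = 0.1515 seconds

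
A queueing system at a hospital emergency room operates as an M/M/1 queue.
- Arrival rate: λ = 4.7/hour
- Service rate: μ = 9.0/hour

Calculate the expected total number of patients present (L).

ρ = λ/μ = 4.7/9.0 = 0.5222
For M/M/1: L = λ/(μ-λ)
L = 4.7/(9.0-4.7) = 4.7/4.30
L = 1.0930 patients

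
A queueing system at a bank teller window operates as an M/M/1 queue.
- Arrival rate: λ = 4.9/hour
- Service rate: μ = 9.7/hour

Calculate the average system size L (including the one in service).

ρ = λ/μ = 4.9/9.7 = 0.5052
For M/M/1: L = λ/(μ-λ)
L = 4.9/(9.7-4.9) = 4.9/4.80
L = 1.0208 transactions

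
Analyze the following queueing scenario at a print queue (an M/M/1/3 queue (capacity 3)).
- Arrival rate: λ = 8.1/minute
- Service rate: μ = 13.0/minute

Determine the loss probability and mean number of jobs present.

ρ = λ/μ = 8.1/13.0 = 0.6231
P₀ = (1-ρ)/(1-ρ^(K+1)) = (1-0.6231)/(1-0.6231^4) = 0.3769/0.8493 = 0.4438
P_K = P₀×ρ^K = 0.4438 × 0.6231^3 = 0.4438 × 0.2419 = 0.1074
Blocking probability P_3 = 0.1074 (10.74%)
L = ρ[1 - (K+1)ρ^K + Kρ^(K+1)] / [(1-ρ)(1-ρ^(K+1))]
L = 0.6231 × (1 - 4×0.24192 + 3×0.15074) / ((1 - 0.6231) × (1 - 0.15074)) = 0.9432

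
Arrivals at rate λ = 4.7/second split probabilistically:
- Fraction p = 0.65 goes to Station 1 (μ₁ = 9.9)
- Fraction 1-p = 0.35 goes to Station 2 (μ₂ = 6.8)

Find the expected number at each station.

Effective rates: λ₁ = 4.7×0.65 = 3.055, λ₂ = 4.7×0.35 = 1.645
Station 1: ρ₁ = 3.055/9.9 = 0.3086, L₁ = ρ₁/(1-ρ₁) = 0.3086/(1-0.3086) = 0.4463
Station 2: ρ₂ = 1.645/6.8 = 0.2419, L₂ = ρ₂/(1-ρ₂) = 0.2419/(1-0.2419) = 0.3191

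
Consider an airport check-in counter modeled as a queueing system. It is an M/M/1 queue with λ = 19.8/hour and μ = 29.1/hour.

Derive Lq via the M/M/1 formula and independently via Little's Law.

Method 1 (direct): Lq = λ²/(μ(μ-λ)) = 392.04/(29.1 × 9.30) = 1.4486

Method 2 (Little's Law):
W = 1/(μ-λ) = 1/9.30 = 0.107527
Wq = W - 1/μ = 0.107527 - 0.0343643 = 0.07316
Lq = λWq = 19.8 × 0.07316 = 1.4486 ✔ (matches Method 1)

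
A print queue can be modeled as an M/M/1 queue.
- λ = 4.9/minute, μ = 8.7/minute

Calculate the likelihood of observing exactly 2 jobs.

ρ = λ/μ = 4.9/8.7 = 0.5632
P(n) = (1-ρ)ρⁿ
P(2) = (1-0.5632) × 0.5632^2
P(2) = 0.4368 × 0.3172
P(2) = 0.1386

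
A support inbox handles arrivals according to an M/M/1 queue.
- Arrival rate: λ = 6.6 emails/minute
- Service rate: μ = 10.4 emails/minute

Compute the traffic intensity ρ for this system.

Server utilization: ρ = λ/μ
ρ = 6.6/10.4 = 0.6346
The server is busy 63.46% of the time.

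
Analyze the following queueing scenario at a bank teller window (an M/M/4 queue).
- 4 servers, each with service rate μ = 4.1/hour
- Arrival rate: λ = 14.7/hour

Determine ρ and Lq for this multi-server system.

Traffic intensity: ρ = λ/(cμ) = 14.7/(4×4.1) = 0.8963
Since ρ = 0.8963 < 1, system is stable.
Offered load a = λ/μ = cρ = 14.7/4.1 = 3.5854
P₀ = [ Σₙ₌₀^3 aⁿ/n! + a^4/(4!(1-ρ)) ]⁻¹
Σ = a^0/0! + a^1/1! + a^2/2! + a^3/3! = 1.000000 + 3.585366 + 6.427424 + 7.681556 = 18.6943
a^4/(4!(1-ρ)) = 165.2471/(24 × 0.1036585) = 66.4229
P₀ = 1/(18.6943 + 66.4229) = 0.01175
Lq = P₀·a^4·ρ / (4!(1-ρ)²) = 0.0117485 × 165.2471 × 0.896341 / (24 × 0.0107451) = 6.7479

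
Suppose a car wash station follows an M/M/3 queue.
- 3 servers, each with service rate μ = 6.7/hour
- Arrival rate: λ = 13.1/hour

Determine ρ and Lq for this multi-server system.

Traffic intensity: ρ = λ/(cμ) = 13.1/(3×6.7) = 0.6517
Since ρ = 0.6517 < 1, system is stable.
Offered load a = λ/μ = cρ = 13.1/6.7 = 1.9552
P₀ = [ Σₙ₌₀^2 aⁿ/n! + a^3/(3!(1-ρ)) ]⁻¹
Σ = a^0/0! + a^1/1! + a^2/2! = 1.0000 + 1.9552 + 1.9115 = 4.8667
a^3/(3!(1-ρ)) = 7.4746/(6 × 0.34826) = 3.5771
P₀ = 1/(4.8667 + 3.5771) = 0.1184
Lq = P₀·a^3·ρ / (3!(1-ρ)²) = 0.11843 × 7.4746 × 0.65174 / (6 × 0.12128) = 0.7928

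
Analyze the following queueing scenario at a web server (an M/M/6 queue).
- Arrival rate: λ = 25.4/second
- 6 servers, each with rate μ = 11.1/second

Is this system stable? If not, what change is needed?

Stability requires ρ = λ/(cμ) < 1
ρ = 25.4/(6 × 11.1) = 25.4/66.60 = 0.3814
Since 0.3814 < 1, the system is STABLE.
The servers are busy 38.14% of the time.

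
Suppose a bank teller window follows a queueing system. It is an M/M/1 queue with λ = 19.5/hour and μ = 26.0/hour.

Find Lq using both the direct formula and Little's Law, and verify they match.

Method 1 (direct): Lq = λ²/(μ(μ-λ)) = 380.25/(26.0 × 6.50) = 2.2500

Method 2 (Little's Law):
W = 1/(μ-λ) = 1/6.50 = 0.153846
Wq = W - 1/μ = 0.153846 - 0.0384615 = 0.115385
Lq = λWq = 19.5 × 0.115385 = 2.2500 ✔ (matches Method 1)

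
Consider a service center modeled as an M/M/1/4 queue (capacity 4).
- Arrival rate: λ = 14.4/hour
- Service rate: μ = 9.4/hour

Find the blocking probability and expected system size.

ρ = λ/μ = 14.4/9.4 = 1.5319
P₀ = (1-ρ)/(1-ρ^(K+1)) = (1-1.5319)/(1-1.5319^5) = -0.5319/-7.4363 = 0.07153
P_K = P₀×ρ^K = 0.07153 × 1.5319^4 = 0.07153 × 5.5071 = 0.3939
Blocking probability P_4 = 0.3939 (39.39%)
L = ρ[1 - (K+1)ρ^K + Kρ^(K+1)] / [(1-ρ)(1-ρ^(K+1))]
L = 1.5319 × (1 - 5×5.5071 + 4×8.4363) / ((1 - 1.5319) × (1 - 8.4363)) = 2.7923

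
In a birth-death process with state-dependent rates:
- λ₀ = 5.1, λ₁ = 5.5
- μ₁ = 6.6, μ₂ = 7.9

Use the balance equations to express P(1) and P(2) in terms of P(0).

Balance equations:
State 0: λ₀P₀ = μ₁P₁ → P₁ = (λ₀/μ₁)P₀ = (5.1/6.6)P₀ = 0.7727P₀
State 1: P₂ = (λ₀λ₁)/(μ₁μ₂)P₀ = (5.1×5.5)/(6.6×7.9)P₀ = 0.5380P₀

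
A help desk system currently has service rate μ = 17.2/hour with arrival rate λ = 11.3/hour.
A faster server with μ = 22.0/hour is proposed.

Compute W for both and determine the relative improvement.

System 1: ρ₁ = 11.3/17.2 = 0.6570, W₁ = 1/(17.2-11.3) = 0.1695
System 2: ρ₂ = 11.3/22.0 = 0.5136, W₂ = 1/(22.0-11.3) = 0.09346
Improvement: (W₁-W₂)/W₁ = (0.1695-0.09346)/0.1695 = 44.86%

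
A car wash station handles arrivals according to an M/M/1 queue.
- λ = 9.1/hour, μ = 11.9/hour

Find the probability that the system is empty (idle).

ρ = λ/μ = 9.1/11.9 = 0.7647
P(0) = 1 - ρ = 1 - 0.7647 = 0.2353
The server is idle 23.53% of the time.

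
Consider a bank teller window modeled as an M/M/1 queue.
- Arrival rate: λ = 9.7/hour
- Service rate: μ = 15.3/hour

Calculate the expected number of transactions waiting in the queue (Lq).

ρ = λ/μ = 9.7/15.3 = 0.6340
For M/M/1: Lq = λ²/(μ(μ-λ))
Lq = 94.09/(15.3 × 5.60)
Lq = 1.0982 transactions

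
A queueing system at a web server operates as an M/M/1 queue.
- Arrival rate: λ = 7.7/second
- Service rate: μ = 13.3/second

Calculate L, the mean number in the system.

ρ = λ/μ = 7.7/13.3 = 0.5789
For M/M/1: L = λ/(μ-λ)
L = 7.7/(13.3-7.7) = 7.7/5.60
L = 1.3750 requests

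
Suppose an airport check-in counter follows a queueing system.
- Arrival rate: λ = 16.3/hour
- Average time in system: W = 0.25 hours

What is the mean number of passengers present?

Little's Law: L = λW
L = 16.3 × 0.25 = 4.0750 passengers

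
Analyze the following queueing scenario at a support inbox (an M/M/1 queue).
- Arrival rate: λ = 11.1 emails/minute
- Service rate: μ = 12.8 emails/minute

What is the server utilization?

Server utilization: ρ = λ/μ
ρ = 11.1/12.8 = 0.8672
The server is busy 86.72% of the time.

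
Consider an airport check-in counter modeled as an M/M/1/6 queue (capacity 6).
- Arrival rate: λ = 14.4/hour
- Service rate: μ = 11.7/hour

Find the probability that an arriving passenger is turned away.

ρ = λ/μ = 14.4/11.7 = 1.23077
P₀ = (1-ρ)/(1-ρ^(K+1)) = (1-1.23077)/(1-1.23077^7) = -0.23077/-3.2780 = 0.07040
P_K = P₀×ρ^K = 0.07040 × 1.23077^6 = 0.07040 × 3.4759 = 0.2447
Blocking probability = 24.47%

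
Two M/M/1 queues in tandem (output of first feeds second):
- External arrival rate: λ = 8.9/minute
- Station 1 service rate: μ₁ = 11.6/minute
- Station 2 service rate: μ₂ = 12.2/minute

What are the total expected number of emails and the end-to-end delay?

By Jackson's theorem, each station behaves as independent M/M/1.
Station 1: ρ₁ = 8.9/11.6 = 0.7672, L₁ = ρ₁/(1-ρ₁) = λ/(μ₁-λ) = 8.9/2.70 = 3.2963
Station 2: ρ₂ = 8.9/12.2 = 0.7295, L₂ = ρ₂/(1-ρ₂) = λ/(μ₂-λ) = 8.9/3.30 = 2.6970
Total: L = L₁ + L₂ = 3.2963 + 2.6970 = 5.9933
W = L/λ = 5.9933/8.9 = 0.6734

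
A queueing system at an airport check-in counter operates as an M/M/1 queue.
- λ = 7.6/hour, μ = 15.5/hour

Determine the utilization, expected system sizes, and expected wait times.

Step 1: ρ = λ/μ = 7.6/15.5 = 0.4903
Step 2: L = λ/(μ-λ) = 7.6/7.90 = 0.9620
Step 3: Lq = λ²/(μ(μ-λ)) = 57.76/(15.5×7.90) = 0.4717
Step 4: W = 1/(μ-λ) = 1/7.90 = 0.12658
Step 5: Wq = λ/(μ(μ-λ)) = 7.6/(15.5×7.90) = 0.06207
Step 6: P(0) = 1-ρ = 0.5097
Verify: L = λW = 7.6×0.12658 = 0.9620 ✔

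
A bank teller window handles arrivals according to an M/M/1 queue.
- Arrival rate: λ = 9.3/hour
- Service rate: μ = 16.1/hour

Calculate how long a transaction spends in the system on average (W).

First, compute utilization: ρ = λ/μ = 9.3/16.1 = 0.5776
For M/M/1: W = 1/(μ-λ)
W = 1/(16.1-9.3) = 1/6.80
W = 0.1471 hours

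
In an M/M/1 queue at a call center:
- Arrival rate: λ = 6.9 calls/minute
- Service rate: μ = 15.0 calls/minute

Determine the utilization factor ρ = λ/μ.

Server utilization: ρ = λ/μ
ρ = 6.9/15.0 = 0.4600
The server is busy 46.00% of the time.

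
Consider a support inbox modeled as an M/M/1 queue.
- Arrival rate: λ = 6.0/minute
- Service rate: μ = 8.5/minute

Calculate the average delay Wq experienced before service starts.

First, compute utilization: ρ = λ/μ = 6.0/8.5 = 0.7059
For M/M/1: Wq = λ/(μ(μ-λ))
Wq = 6.0/(8.5 × (8.5-6.0))
Wq = 6.0/(8.5 × 2.50)
Wq = 0.2824 minutes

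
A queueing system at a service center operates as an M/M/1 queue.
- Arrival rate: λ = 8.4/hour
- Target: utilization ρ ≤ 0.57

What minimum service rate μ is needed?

ρ = λ/μ, so μ = λ/ρ
μ ≥ 8.4/0.57 = 14.7368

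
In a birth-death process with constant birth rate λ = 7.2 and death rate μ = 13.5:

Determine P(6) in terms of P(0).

For constant rates: P(n)/P(0) = (λ/μ)^n
P(6)/P(0) = (7.2/13.5)^6 = 0.5333^6 = 0.02301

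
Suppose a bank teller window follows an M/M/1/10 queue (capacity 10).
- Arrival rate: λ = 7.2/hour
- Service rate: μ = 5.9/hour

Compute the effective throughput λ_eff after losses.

ρ = λ/μ = 7.2/5.9 = 1.22034
P₀ = (1-ρ)/(1-ρ^(K+1)) = (1-1.22034)/(1-1.22034^11) = -0.2203/-7.9390 = 0.02775
P_K = P₀×ρ^K = 0.02775 × 1.22034^10 = 0.02775 × 7.3250 = 0.2033
λ_eff = λ(1-P_K) = 7.2 × (1 - 0.2033) = 7.2 × 0.7967 = 5.7362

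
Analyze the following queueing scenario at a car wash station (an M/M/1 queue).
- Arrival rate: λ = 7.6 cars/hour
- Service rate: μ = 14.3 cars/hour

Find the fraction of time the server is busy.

Server utilization: ρ = λ/μ
ρ = 7.6/14.3 = 0.5315
The server is busy 53.15% of the time.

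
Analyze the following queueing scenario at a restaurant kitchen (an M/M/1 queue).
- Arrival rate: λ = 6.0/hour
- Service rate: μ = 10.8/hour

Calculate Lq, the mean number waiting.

ρ = λ/μ = 6.0/10.8 = 0.5556
For M/M/1: Lq = λ²/(μ(μ-λ))
Lq = 36.00/(10.8 × 4.80)
Lq = 0.6944 orders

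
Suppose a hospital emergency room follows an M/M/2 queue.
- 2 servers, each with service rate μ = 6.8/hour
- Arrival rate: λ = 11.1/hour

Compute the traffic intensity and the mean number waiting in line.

Traffic intensity: ρ = λ/(cμ) = 11.1/(2×6.8) = 0.8162
Since ρ = 0.8162 < 1, system is stable.
Offered load a = λ/μ = cρ = 11.1/6.8 = 1.6324
P₀ = [ Σₙ₌₀^1 aⁿ/n! + a^2/(2!(1-ρ)) ]⁻¹
Σ = a^0/0! + a^1/1! = 1.0000 + 1.6324 = 2.6324
a^2/(2!(1-ρ)) = 2.66458/(2 × 0.183824) = 7.2476
P₀ = 1/(2.6324 + 7.2476) = 0.1012
Lq = P₀·a^2·ρ / (2!(1-ρ)²) = 0.1012146 × 2.664576 × 0.8161765 / (2 × 0.03379109) = 3.2570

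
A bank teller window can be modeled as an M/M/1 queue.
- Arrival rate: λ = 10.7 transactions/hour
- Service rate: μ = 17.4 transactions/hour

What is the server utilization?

Server utilization: ρ = λ/μ
ρ = 10.7/17.4 = 0.6149
The server is busy 61.49% of the time.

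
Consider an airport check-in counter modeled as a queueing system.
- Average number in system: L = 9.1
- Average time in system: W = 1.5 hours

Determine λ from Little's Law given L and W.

Little's Law: L = λW, so λ = L/W
λ = 9.1/1.5 = 6.0667 passengers/hour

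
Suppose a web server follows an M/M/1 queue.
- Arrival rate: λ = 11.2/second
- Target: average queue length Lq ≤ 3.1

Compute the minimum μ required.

For M/M/1: Lq = λ²/(μ(μ-λ))
Need Lq ≤ 3.1, i.e. μ(μ-λ) ≥ λ²/3.1
μ² - 11.2μ - 125.44/3.1 ≥ 0  →  μ² - 11.2μ - 40.46452 ≥ 0
Quadratic formula (positive root): μ = [λ + √(λ² + 4×40.46452)]/2
Discriminant: 125.44 + 4×40.46452 = 287.2981, √287.2981 = 16.9499
μ ≥ (11.2 + 16.9499)/2 = 14.0749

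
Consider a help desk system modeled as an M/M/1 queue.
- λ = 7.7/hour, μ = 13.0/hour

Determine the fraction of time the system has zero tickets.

ρ = λ/μ = 7.7/13.0 = 0.5923
P(0) = 1 - ρ = 1 - 0.5923 = 0.4077
The server is idle 40.77% of the time.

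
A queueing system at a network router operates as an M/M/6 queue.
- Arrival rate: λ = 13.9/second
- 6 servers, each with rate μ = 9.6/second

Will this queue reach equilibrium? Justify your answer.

Stability requires ρ = λ/(cμ) < 1
ρ = 13.9/(6 × 9.6) = 13.9/57.60 = 0.2413
Since 0.2413 < 1, the system is STABLE.
The servers are busy 24.13% of the time.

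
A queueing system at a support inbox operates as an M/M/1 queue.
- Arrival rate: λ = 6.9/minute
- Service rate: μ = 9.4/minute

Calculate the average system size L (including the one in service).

ρ = λ/μ = 6.9/9.4 = 0.7340
For M/M/1: L = λ/(μ-λ)
L = 6.9/(9.4-6.9) = 6.9/2.50
L = 2.7600 emails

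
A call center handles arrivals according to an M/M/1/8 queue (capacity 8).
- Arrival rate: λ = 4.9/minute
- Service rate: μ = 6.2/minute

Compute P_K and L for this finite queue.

ρ = λ/μ = 4.9/6.2 = 0.790323
P₀ = (1-ρ)/(1-ρ^(K+1)) = (1-0.790323)/(1-0.790323^9) = 0.209677/0.879707 = 0.2383
P_K = P₀×ρ^K = 0.23835 × 0.790323^8 = 0.23835 × 0.15221 = 0.03628
Blocking probability P_8 = 0.03628 (3.63%)
L = ρ[1 - (K+1)ρ^K + Kρ^(K+1)] / [(1-ρ)(1-ρ^(K+1))]
L = 0.790323 × (1 - 9×0.1522078 + 8×0.1202933) / ((1 - 0.790323) × (1 - 0.1202933)) = 2.5386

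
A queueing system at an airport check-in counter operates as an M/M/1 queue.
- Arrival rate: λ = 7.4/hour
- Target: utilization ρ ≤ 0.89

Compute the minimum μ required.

ρ = λ/μ, so μ = λ/ρ
μ ≥ 7.4/0.89 = 8.3146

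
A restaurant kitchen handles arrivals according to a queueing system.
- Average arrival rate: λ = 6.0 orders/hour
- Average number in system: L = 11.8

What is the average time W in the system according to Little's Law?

Little's Law: L = λW, so W = L/λ
W = 11.8/6.0 = 1.9667 hours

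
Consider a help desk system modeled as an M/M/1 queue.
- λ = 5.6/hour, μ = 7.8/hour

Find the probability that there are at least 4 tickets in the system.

ρ = λ/μ = 5.6/7.8 = 0.71795
P(N ≥ n) = ρⁿ
P(N ≥ 4) = 0.71795^4
P(N ≥ 4) = 0.2657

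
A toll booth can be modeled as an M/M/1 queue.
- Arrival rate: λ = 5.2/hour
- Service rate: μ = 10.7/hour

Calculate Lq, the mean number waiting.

ρ = λ/μ = 5.2/10.7 = 0.4860
For M/M/1: Lq = λ²/(μ(μ-λ))
Lq = 27.04/(10.7 × 5.50)
Lq = 0.4595 vehicles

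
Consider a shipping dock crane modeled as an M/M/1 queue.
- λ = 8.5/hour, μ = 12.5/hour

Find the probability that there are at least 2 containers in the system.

ρ = λ/μ = 8.5/12.5 = 0.6800
P(N ≥ n) = ρⁿ
P(N ≥ 2) = 0.6800^2
P(N ≥ 2) = 0.4624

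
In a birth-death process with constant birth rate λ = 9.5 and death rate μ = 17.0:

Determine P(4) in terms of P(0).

For constant rates: P(n)/P(0) = (λ/μ)^n
P(4)/P(0) = (9.5/17.0)^4 = 0.55882^4 = 0.09752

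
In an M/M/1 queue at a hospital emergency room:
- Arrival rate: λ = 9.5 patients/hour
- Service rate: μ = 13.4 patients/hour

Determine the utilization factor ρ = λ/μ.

Server utilization: ρ = λ/μ
ρ = 9.5/13.4 = 0.7090
The server is busy 70.90% of the time.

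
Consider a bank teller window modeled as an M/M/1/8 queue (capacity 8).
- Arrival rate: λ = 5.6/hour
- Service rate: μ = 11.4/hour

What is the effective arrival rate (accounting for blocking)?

ρ = λ/μ = 5.6/11.4 = 0.49123
P₀ = (1-ρ)/(1-ρ^(K+1)) = (1-0.49123)/(1-0.49123^9) = 0.50877/0.99833 = 0.5096
P_K = P₀×ρ^K = 0.5096 × 0.49123^8 = 0.5096 × 0.003391 = 0.001728
λ_eff = λ(1-P_K) = 5.6 × (1 - 0.001728) = 5.6 × 0.99827 = 5.5903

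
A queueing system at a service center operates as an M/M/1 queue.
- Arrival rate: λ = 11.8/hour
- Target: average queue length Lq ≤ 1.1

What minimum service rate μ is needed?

For M/M/1: Lq = λ²/(μ(μ-λ))
Need Lq ≤ 1.1, i.e. μ(μ-λ) ≥ λ²/1.1
μ² - 11.8μ - 139.24/1.1 ≥ 0  →  μ² - 11.8μ - 126.58182 ≥ 0
Quadratic formula (positive root): μ = [λ + √(λ² + 4×126.58182)]/2
Discriminant: 139.24 + 4×126.58182 = 645.5673, √645.5673 = 25.4080
μ ≥ (11.8 + 25.4080)/2 = 18.6040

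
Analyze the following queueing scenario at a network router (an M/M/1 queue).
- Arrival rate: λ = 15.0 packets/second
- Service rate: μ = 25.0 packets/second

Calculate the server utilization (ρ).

Server utilization: ρ = λ/μ
ρ = 15.0/25.0 = 0.6000
The server is busy 60.00% of the time.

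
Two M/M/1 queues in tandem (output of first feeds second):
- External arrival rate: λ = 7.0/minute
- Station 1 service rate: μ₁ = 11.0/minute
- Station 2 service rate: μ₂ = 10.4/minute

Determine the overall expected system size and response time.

By Jackson's theorem, each station behaves as independent M/M/1.
Station 1: ρ₁ = 7.0/11.0 = 0.6364, L₁ = ρ₁/(1-ρ₁) = λ/(μ₁-λ) = 7.0/4.00 = 1.7500
Station 2: ρ₂ = 7.0/10.4 = 0.6731, L₂ = ρ₂/(1-ρ₂) = λ/(μ₂-λ) = 7.0/3.40 = 2.0588
Total: L = L₁ + L₂ = 1.7500 + 2.0588 = 3.8088
W = L/λ = 3.8088/7.0 = 0.5441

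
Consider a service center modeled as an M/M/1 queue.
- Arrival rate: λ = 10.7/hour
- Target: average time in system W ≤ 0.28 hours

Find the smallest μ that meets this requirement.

For M/M/1: W = 1/(μ-λ)
Need W ≤ 0.28, so 1/(μ-λ) ≤ 0.28
μ - λ ≥ 1/0.28 = 3.5714
μ ≥ 10.7 + 3.5714 = 14.2714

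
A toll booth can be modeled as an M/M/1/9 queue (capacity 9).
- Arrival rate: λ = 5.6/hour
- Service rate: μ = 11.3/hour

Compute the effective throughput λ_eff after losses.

ρ = λ/μ = 5.6/11.3 = 0.49558
P₀ = (1-ρ)/(1-ρ^(K+1)) = (1-0.49558)/(1-0.49558^10) = 0.5044/0.9991 = 0.5049
P_K = P₀×ρ^K = 0.5049 × 0.49558^9 = 0.5049 × 0.001803 = 0.0009103
λ_eff = λ(1-P_K) = 5.6 × (1 - 0.0009103) = 5.6 × 0.99909 = 5.5949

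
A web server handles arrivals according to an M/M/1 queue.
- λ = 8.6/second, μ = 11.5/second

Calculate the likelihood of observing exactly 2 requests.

ρ = λ/μ = 8.6/11.5 = 0.7478
P(n) = (1-ρ)ρⁿ
P(2) = (1-0.7478) × 0.7478^2
P(2) = 0.2522 × 0.5592
P(2) = 0.1410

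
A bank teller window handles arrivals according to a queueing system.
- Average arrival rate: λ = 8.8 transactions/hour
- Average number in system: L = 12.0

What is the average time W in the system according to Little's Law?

Little's Law: L = λW, so W = L/λ
W = 12.0/8.8 = 1.3636 hours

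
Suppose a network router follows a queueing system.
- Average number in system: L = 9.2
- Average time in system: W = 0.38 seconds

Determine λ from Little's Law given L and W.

Little's Law: L = λW, so λ = L/W
λ = 9.2/0.38 = 24.2105 packets/second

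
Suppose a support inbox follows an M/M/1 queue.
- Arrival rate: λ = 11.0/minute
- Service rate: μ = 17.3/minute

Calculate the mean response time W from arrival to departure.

First, compute utilization: ρ = λ/μ = 11.0/17.3 = 0.6358
For M/M/1: W = 1/(μ-λ)
W = 1/(17.3-11.0) = 1/6.30
W = 0.1587 minutes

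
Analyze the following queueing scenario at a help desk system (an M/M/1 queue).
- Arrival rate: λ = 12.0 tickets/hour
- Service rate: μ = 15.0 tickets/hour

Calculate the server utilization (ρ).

Server utilization: ρ = λ/μ
ρ = 12.0/15.0 = 0.8000
The server is busy 80.00% of the time.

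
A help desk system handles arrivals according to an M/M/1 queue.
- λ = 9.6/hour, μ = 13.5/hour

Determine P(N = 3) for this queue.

ρ = λ/μ = 9.6/13.5 = 0.7111
P(n) = (1-ρ)ρⁿ
P(3) = (1-0.7111) × 0.7111^3
P(3) = 0.2889 × 0.3596
P(3) = 0.1039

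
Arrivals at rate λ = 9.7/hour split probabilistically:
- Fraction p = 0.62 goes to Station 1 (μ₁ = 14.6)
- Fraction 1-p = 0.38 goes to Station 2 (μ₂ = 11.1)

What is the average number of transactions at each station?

Effective rates: λ₁ = 9.7×0.62 = 6.014, λ₂ = 9.7×0.38 = 3.686
Station 1: ρ₁ = 6.014/14.6 = 0.4119, L₁ = ρ₁/(1-ρ₁) = 0.4119/(1-0.4119) = 0.7004
Station 2: ρ₂ = 3.686/11.1 = 0.3321, L₂ = ρ₂/(1-ρ₂) = 0.3321/(1-0.3321) = 0.4972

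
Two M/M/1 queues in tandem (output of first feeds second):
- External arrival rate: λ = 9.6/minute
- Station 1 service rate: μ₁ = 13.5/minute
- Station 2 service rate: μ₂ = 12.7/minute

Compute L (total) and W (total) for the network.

By Jackson's theorem, each station behaves as independent M/M/1.
Station 1: ρ₁ = 9.6/13.5 = 0.7111, L₁ = ρ₁/(1-ρ₁) = λ/(μ₁-λ) = 9.6/3.90 = 2.4615
Station 2: ρ₂ = 9.6/12.7 = 0.7559, L₂ = ρ₂/(1-ρ₂) = λ/(μ₂-λ) = 9.6/3.10 = 3.0968
Total: L = L₁ + L₂ = 2.4615 + 3.0968 = 5.5583
W = L/λ = 5.5583/9.6 = 0.5790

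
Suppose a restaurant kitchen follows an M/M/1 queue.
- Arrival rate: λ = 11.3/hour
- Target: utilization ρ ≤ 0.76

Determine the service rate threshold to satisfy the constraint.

ρ = λ/μ, so μ = λ/ρ
μ ≥ 11.3/0.76 = 14.8684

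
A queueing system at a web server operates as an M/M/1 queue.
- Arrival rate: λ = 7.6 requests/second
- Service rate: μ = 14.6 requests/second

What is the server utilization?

Server utilization: ρ = λ/μ
ρ = 7.6/14.6 = 0.5205
The server is busy 52.05% of the time.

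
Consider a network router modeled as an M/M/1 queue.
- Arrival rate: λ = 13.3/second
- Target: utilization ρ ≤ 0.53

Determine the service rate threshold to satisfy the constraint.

ρ = λ/μ, so μ = λ/ρ
μ ≥ 13.3/0.53 = 25.0943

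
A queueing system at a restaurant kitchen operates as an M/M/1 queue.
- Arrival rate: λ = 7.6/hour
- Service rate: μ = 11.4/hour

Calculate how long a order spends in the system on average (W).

First, compute utilization: ρ = λ/μ = 7.6/11.4 = 0.6667
For M/M/1: W = 1/(μ-λ)
W = 1/(11.4-7.6) = 1/3.80
W = 0.2632 hours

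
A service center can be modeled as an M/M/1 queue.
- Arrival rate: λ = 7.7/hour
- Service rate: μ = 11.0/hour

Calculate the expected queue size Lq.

ρ = λ/μ = 7.7/11.0 = 0.7000
For M/M/1: Lq = λ²/(μ(μ-λ))
Lq = 59.29/(11.0 × 3.30)
Lq = 1.6333 customers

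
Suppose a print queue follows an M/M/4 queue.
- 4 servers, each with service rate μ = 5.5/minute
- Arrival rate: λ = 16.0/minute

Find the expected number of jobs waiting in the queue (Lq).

Traffic intensity: ρ = λ/(cμ) = 16.0/(4×5.5) = 0.7273
Since ρ = 0.7273 < 1, system is stable.
Offered load a = λ/μ = cρ = 16.0/5.5 = 2.9091
P₀ = [ Σₙ₌₀^3 aⁿ/n! + a^4/(4!(1-ρ)) ]⁻¹
Σ = a^0/0! + a^1/1! + a^2/2! + a^3/3! = 1.0000 + 2.9091 + 4.2314 + 4.1032 = 12.2437
a^4/(4!(1-ρ)) = 71.6192/(24 × 0.272727) = 10.9418
P₀ = 1/(12.2437 + 10.9418) = 0.04313
Lq = P₀·a^4·ρ / (4!(1-ρ)²) = 0.04313 × 71.6192 × 0.7273 / (24 × 0.07438) = 1.2585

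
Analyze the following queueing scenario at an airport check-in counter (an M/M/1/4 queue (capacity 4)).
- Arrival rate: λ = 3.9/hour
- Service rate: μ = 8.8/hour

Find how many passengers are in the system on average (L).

ρ = λ/μ = 3.9/8.8 = 0.44318
P₀ = (1-ρ)/(1-ρ^(K+1)) = (1-0.44318)/(1-0.44318^5) = 0.5568/0.9829 = 0.5665
P_K = P₀×ρ^K = 0.56651 × 0.44318^4 = 0.56651 × 0.038576 = 0.02185
L = ρ[1 - (K+1)ρ^K + Kρ^(K+1)] / [(1-ρ)(1-ρ^(K+1))]
L = 0.44318 × (1 - 5×0.03858 + 4×0.01710) / ((1 - 0.44318) × (1 - 0.01710)) = 0.7089 passengers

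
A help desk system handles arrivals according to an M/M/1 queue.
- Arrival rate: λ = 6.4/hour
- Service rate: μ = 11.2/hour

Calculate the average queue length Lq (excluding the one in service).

ρ = λ/μ = 6.4/11.2 = 0.5714
For M/M/1: Lq = λ²/(μ(μ-λ))
Lq = 40.96/(11.2 × 4.80)
Lq = 0.7619 tickets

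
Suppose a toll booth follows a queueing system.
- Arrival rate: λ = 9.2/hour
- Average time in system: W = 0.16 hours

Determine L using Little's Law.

Little's Law: L = λW
L = 9.2 × 0.16 = 1.4720 vehicles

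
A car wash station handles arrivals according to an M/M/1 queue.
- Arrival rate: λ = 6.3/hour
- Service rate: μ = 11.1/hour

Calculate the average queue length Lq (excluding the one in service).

ρ = λ/μ = 6.3/11.1 = 0.5676
For M/M/1: Lq = λ²/(μ(μ-λ))
Lq = 39.69/(11.1 × 4.80)
Lq = 0.7449 cars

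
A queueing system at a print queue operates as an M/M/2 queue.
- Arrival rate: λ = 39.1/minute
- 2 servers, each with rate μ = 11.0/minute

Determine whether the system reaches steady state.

Stability requires ρ = λ/(cμ) < 1
ρ = 39.1/(2 × 11.0) = 39.1/22.00 = 1.7773
Since 1.7773 ≥ 1, the system is UNSTABLE.
Need c > λ/μ = 39.1/11.0 = 3.55.
Minimum servers needed: c = 4.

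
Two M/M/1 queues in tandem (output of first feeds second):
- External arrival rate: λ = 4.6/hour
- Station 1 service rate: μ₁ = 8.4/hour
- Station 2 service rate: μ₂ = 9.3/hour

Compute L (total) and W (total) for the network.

By Jackson's theorem, each station behaves as independent M/M/1.
Station 1: ρ₁ = 4.6/8.4 = 0.5476, L₁ = ρ₁/(1-ρ₁) = λ/(μ₁-λ) = 4.6/3.80 = 1.2105
Station 2: ρ₂ = 4.6/9.3 = 0.4946, L₂ = ρ₂/(1-ρ₂) = λ/(μ₂-λ) = 4.6/4.70 = 0.9787
Total: L = L₁ + L₂ = 1.2105 + 0.9787 = 2.1892
W = L/λ = 2.1892/4.6 = 0.4759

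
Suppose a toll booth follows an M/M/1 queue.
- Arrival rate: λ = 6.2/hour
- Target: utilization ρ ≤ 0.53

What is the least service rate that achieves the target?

ρ = λ/μ, so μ = λ/ρ
μ ≥ 6.2/0.53 = 11.6981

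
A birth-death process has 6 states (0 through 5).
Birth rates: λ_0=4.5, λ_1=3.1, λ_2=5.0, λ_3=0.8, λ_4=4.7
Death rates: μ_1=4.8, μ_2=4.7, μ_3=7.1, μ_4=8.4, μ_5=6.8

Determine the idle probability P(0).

Ratios P(n)/P(0) = (λ₀···λₙ₋₁)/(μ₁···μₙ):
P(1)/P(0) = (4.5)/(4.8) = 0.93750
P(2)/P(0) = (4.5×3.1)/(4.8×4.7) = 0.61835
P(3)/P(0) = (4.5×3.1×5.0)/(4.8×4.7×7.1) = 0.43546
P(4)/P(0) = (4.5×3.1×5.0×0.8)/(4.8×4.7×7.1×8.4) = 0.041472
P(5)/P(0) = (4.5×3.1×5.0×0.8×4.7)/(4.8×4.7×7.1×8.4×6.8) = 0.028665

Normalization: ∑ P(n) = 1
P(0) × (1.0000 + 0.93750 + 0.61835 + 0.43546 + 0.041472 + 0.028665) = 1
P(0) × 3.0614 = 1
P(0) = 1/3.0614 = 0.3266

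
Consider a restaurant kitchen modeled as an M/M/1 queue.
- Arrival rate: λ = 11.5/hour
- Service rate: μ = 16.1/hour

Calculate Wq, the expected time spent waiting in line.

First, compute utilization: ρ = λ/μ = 11.5/16.1 = 0.7143
For M/M/1: Wq = λ/(μ(μ-λ))
Wq = 11.5/(16.1 × (16.1-11.5))
Wq = 11.5/(16.1 × 4.60)
Wq = 0.1553 hours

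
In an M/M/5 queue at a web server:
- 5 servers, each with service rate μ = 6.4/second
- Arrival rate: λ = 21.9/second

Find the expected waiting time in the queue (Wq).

Traffic intensity: ρ = λ/(cμ) = 21.9/(5×6.4) = 0.6844
Since ρ = 0.6844 < 1, system is stable.
Offered load a = λ/μ = cρ = 21.9/6.4 = 3.4219
P₀ = [ Σₙ₌₀^4 aⁿ/n! + a^5/(5!(1-ρ)) ]⁻¹
Σ = a^0/0! + a^1/1! + a^2/2! + a^3/3! + a^4/4! = 1.0000 + 3.4219 + 5.8546 + 6.6779 + 5.7128 = 22.6672
a^5/(5!(1-ρ)) = 469.1597/(120 × 0.315625) = 12.3871
P₀ = 1/(22.6672 + 12.3871) = 0.02853
Lq = P₀·a^5·ρ / (5!(1-ρ)²) = 0.028527 × 469.1597 × 0.68437 / (120 × 0.099619) = 0.7662
Wq = Lq/λ = 0.7662/21.9 = 0.03499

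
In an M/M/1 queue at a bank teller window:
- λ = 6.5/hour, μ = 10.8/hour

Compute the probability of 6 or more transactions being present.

ρ = λ/μ = 6.5/10.8 = 0.60185
P(N ≥ n) = ρⁿ
P(N ≥ 6) = 0.60185^6
P(N ≥ 6) = 0.04753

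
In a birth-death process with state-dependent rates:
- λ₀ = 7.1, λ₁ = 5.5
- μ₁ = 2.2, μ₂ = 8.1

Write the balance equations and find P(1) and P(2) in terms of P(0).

Balance equations:
State 0: λ₀P₀ = μ₁P₁ → P₁ = (λ₀/μ₁)P₀ = (7.1/2.2)P₀ = 3.2273P₀
State 1: P₂ = (λ₀λ₁)/(μ₁μ₂)P₀ = (7.1×5.5)/(2.2×8.1)P₀ = 2.1914P₀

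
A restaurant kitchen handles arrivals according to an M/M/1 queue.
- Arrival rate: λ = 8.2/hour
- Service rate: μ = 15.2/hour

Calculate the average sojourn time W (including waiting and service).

First, compute utilization: ρ = λ/μ = 8.2/15.2 = 0.5395
For M/M/1: W = 1/(μ-λ)
W = 1/(15.2-8.2) = 1/7.00
W = 0.1429 hours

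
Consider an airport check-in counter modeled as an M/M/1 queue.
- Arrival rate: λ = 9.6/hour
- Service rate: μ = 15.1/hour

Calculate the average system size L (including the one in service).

ρ = λ/μ = 9.6/15.1 = 0.6358
For M/M/1: L = λ/(μ-λ)
L = 9.6/(15.1-9.6) = 9.6/5.50
L = 1.7455 passengers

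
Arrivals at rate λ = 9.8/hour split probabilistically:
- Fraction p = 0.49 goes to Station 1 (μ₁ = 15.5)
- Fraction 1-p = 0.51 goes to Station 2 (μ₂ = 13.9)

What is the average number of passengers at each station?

Effective rates: λ₁ = 9.8×0.49 = 4.802, λ₂ = 9.8×0.51 = 4.998
Station 1: ρ₁ = 4.802/15.5 = 0.3098, L₁ = ρ₁/(1-ρ₁) = 0.3098/(1-0.3098) = 0.4489
Station 2: ρ₂ = 4.998/13.9 = 0.359568, L₂ = ρ₂/(1-ρ₂) = 0.359568/(1-0.359568) = 0.5614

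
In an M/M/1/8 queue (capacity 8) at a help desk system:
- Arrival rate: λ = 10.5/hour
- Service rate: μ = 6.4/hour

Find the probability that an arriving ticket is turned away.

ρ = λ/μ = 10.5/6.4 = 1.640625
P₀ = (1-ρ)/(1-ρ^(K+1)) = (1-1.640625)/(1-1.640625^9) = -0.6406/-85.1160 = 0.007526
P_K = P₀×ρ^K = 0.0075265 × 1.640625^8 = 0.0075265 × 52.4898 = 0.3951
Blocking probability = 39.51%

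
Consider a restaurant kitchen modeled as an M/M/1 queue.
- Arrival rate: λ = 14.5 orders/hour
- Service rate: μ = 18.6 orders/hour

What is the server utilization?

Server utilization: ρ = λ/μ
ρ = 14.5/18.6 = 0.7796
The server is busy 77.96% of the time.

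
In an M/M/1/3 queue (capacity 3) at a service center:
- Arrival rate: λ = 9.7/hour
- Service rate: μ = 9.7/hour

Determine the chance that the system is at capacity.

ρ = λ/μ = 9.7/9.7 = 1 exactly.
With ρ = 1 the usual (1-ρ)/(1-ρ^(K+1)) form is 0/0; instead every state 0..K is equally likely.
P₀ = 1/(K+1) = 1/4 = 0.2500
P_K = P₀×ρ^K = P₀ = 0.2500
Blocking probability = 25.00%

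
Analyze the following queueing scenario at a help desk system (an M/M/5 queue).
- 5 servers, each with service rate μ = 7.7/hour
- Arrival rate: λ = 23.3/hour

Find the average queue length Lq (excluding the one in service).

Traffic intensity: ρ = λ/(cμ) = 23.3/(5×7.7) = 0.6052
Since ρ = 0.6052 < 1, system is stable.
Offered load a = λ/μ = cρ = 23.3/7.7 = 3.0260
P₀ = [ Σₙ₌₀^4 aⁿ/n! + a^5/(5!(1-ρ)) ]⁻¹
Σ = a^0/0! + a^1/1! + a^2/2! + a^3/3! + a^4/4! = 1.00000 + 3.02597 + 4.57826 + 4.61790 + 3.49341 = 16.7155
a^5/(5!(1-ρ)) = 253.7032/(120 × 0.39481) = 5.3550
P₀ = 1/(16.7155 + 5.3550) = 0.04531
Lq = P₀·a^5·ρ / (5!(1-ρ)²) = 0.04531 × 253.7032 × 0.6052 / (120 × 0.1559) = 0.3719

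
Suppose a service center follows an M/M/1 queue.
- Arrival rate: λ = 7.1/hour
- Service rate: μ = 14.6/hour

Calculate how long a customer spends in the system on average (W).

First, compute utilization: ρ = λ/μ = 7.1/14.6 = 0.4863
For M/M/1: W = 1/(μ-λ)
W = 1/(14.6-7.1) = 1/7.50
W = 0.1333 hours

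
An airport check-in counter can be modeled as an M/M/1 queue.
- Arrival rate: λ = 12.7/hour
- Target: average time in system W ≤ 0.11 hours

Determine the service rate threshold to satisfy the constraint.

For M/M/1: W = 1/(μ-λ)
Need W ≤ 0.11, so 1/(μ-λ) ≤ 0.11
μ - λ ≥ 1/0.11 = 9.0909
μ ≥ 12.7 + 9.0909 = 21.7909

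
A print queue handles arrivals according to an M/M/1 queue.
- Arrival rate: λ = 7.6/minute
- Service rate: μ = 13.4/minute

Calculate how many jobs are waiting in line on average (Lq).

ρ = λ/μ = 7.6/13.4 = 0.5672
For M/M/1: Lq = λ²/(μ(μ-λ))
Lq = 57.76/(13.4 × 5.80)
Lq = 0.7432 jobs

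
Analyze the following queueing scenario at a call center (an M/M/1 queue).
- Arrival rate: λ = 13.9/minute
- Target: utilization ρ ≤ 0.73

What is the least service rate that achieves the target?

ρ = λ/μ, so μ = λ/ρ
μ ≥ 13.9/0.73 = 19.0411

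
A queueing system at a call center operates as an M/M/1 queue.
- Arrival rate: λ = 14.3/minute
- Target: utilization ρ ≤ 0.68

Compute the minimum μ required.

ρ = λ/μ, so μ = λ/ρ
μ ≥ 14.3/0.68 = 21.0294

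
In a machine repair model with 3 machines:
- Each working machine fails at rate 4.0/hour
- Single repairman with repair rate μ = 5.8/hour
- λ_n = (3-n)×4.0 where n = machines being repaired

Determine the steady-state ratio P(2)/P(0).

P(2)/P(0) = ∏_{i=0}^{2-1} λ_i/μ_{i+1}
= (3-0)×4.0/5.8 × (3-1)×4.0/5.8
= 2.8537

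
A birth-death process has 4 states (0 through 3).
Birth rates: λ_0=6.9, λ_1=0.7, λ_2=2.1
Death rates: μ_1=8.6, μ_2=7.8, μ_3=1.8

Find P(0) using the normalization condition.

Ratios P(n)/P(0) = (λ₀···λₙ₋₁)/(μ₁···μₙ):
P(1)/P(0) = (6.9)/(8.6) = 0.8023
P(2)/P(0) = (6.9×0.7)/(8.6×7.8) = 0.07200
P(3)/P(0) = (6.9×0.7×2.1)/(8.6×7.8×1.8) = 0.08400

Normalization: ∑ P(n) = 1
P(0) × (1.0000 + 0.8023 + 0.07200 + 0.08400) = 1
P(0) × 1.9583 = 1
P(0) = 1/1.9583 = 0.5106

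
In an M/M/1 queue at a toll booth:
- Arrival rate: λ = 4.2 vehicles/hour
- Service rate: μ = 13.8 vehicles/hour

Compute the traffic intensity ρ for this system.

Server utilization: ρ = λ/μ
ρ = 4.2/13.8 = 0.3043
The server is busy 30.43% of the time.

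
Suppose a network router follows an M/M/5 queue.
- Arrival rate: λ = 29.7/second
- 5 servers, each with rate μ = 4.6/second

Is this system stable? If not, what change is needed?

Stability requires ρ = λ/(cμ) < 1
ρ = 29.7/(5 × 4.6) = 29.7/23.00 = 1.2913
Since 1.2913 ≥ 1, the system is UNSTABLE.
Need c > λ/μ = 29.7/4.6 = 6.46.
Minimum servers needed: c = 7.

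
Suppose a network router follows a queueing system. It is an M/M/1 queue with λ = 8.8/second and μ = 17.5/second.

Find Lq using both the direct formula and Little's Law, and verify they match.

Method 1 (direct): Lq = λ²/(μ(μ-λ)) = 77.44/(17.5 × 8.70) = 0.5086

Method 2 (Little's Law):
W = 1/(μ-λ) = 1/8.70 = 0.11494
Wq = W - 1/μ = 0.11494 - 0.057143 = 0.05780
Lq = λWq = 8.8 × 0.05780 = 0.5086 ✔ (matches Method 1)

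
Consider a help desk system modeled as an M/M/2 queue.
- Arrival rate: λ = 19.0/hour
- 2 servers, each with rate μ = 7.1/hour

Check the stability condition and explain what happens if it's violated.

Stability requires ρ = λ/(cμ) < 1
ρ = 19.0/(2 × 7.1) = 19.0/14.20 = 1.3380
Since 1.3380 ≥ 1, the system is UNSTABLE.
Need c > λ/μ = 19.0/7.1 = 2.68.
Minimum servers needed: c = 3.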